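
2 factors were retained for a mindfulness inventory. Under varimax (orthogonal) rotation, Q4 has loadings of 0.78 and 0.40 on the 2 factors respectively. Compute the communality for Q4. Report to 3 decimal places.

0.768

h² = 0.78² + 0.40² = 0.6084 + 0.1600 = 0.7684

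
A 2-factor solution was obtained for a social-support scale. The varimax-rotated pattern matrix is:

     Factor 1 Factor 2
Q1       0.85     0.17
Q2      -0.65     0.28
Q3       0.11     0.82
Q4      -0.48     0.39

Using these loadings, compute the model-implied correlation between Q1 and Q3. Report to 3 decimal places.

r̂ = Σ λ_i·λ_j across factors = (0.85)(0.11) + (0.17)(0.82)
  = +0.0935 +0.1394 = 0.2329

0.233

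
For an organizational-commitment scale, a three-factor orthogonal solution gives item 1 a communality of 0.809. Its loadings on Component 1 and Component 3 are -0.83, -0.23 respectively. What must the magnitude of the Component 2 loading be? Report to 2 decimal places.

0.26

Under orthogonal rotation h² = Σλ², so λ_Component 2² = h² − (0.7418) = 0.809 − 0.7418 = 0.0672.
|λ| = √0.0672 = 0.2592.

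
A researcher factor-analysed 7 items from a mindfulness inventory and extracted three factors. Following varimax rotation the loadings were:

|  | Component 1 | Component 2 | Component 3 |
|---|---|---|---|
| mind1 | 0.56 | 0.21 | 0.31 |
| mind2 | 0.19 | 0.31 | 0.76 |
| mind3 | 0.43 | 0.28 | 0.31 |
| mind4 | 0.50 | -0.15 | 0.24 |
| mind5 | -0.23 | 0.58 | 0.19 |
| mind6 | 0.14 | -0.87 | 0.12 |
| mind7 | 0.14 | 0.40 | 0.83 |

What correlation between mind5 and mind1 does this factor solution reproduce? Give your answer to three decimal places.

r̂ = Σ λ_i·λ_j across factors = (-0.23)(0.56) + (0.58)(0.21) + (0.19)(0.31)
  = -0.1288 +0.1218 +0.0589 = 0.0519

0.052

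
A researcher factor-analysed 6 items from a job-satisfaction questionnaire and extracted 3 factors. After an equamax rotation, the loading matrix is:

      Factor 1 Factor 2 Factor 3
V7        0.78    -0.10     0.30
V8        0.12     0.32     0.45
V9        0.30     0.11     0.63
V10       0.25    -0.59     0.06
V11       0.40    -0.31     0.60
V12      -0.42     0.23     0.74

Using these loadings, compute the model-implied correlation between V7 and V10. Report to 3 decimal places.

r̂ = Σ λ_i·λ_j across factors = (0.78)(0.25) + (-0.10)(-0.59) + (0.30)(0.06)
  = +0.1950 +0.0590 +0.0180 = 0.2720

0.272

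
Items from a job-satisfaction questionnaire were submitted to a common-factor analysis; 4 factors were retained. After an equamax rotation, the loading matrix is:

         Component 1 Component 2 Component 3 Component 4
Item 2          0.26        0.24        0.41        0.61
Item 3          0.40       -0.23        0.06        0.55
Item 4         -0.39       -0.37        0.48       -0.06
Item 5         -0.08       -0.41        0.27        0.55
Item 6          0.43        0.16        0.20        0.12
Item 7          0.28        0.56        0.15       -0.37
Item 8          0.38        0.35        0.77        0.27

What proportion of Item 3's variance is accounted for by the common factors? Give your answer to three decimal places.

h² = 0.40² + (-0.23)² + 0.06² + 0.55² = 0.1600 + 0.0529 + 0.0036 + 0.3025 = 0.5190

0.519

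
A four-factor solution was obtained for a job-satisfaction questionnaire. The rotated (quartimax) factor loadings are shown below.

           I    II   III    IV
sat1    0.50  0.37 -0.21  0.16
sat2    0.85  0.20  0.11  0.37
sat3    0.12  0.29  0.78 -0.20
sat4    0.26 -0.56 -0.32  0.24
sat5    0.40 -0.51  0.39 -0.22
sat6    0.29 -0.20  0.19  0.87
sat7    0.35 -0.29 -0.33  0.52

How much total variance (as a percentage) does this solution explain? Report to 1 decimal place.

68.3%

SS loadings by factor: 1.4211, 0.9588, 1.0641, 1.3358; total = 4.7798.
Total variance with 7 standardized items is 7, so the solution explains 4.7798/7 = 0.6828 = 68.28%.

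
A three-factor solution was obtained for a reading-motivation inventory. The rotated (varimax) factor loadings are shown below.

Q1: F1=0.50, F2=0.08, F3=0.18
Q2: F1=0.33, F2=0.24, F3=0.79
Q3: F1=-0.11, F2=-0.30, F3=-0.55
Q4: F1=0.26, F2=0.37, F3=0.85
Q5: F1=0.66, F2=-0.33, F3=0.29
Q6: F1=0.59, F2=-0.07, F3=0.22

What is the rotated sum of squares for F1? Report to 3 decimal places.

1.222

SS loadings for F1 = 0.50² + 0.33² + (-0.11)² + 0.26² + 0.66² + 0.59² = 0.2500 + 0.1089 + 0.0121 + 0.0676 + 0.4356 + 0.3481 = 1.2223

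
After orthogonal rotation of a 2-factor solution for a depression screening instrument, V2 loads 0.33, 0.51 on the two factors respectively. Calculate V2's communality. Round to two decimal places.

h² = 0.33² + 0.51² = 0.1089 + 0.2601 = 0.3690

0.37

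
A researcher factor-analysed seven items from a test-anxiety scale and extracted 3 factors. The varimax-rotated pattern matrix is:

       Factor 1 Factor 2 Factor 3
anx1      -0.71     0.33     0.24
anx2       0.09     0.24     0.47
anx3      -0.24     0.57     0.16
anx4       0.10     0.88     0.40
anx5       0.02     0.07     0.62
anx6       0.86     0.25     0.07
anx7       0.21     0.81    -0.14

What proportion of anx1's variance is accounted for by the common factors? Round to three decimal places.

0.671

h² = (-0.71)² + 0.33² + 0.24² = 0.5041 + 0.1089 + 0.0576 = 0.6706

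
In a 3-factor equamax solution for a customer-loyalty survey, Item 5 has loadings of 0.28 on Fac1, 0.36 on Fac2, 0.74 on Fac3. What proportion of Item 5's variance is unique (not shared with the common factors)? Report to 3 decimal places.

h² = 0.28² + 0.36² + 0.74² = 0.0784 + 0.1296 + 0.5476 = 0.7556
Uniqueness u² = 1 − h² = 1 − 0.7556 = 0.2444

0.244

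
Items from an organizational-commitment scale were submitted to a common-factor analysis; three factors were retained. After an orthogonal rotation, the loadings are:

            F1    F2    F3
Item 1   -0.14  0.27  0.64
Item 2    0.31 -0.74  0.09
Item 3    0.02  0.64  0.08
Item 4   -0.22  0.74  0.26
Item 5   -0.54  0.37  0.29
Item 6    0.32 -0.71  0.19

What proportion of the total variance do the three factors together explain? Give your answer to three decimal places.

0.565

SS loadings by factor: 0.5585, 2.2187, 0.6119; total = 3.3891.
Total variance with 6 standardized items is 6, so the solution explains 3.3891/6 = 0.5648.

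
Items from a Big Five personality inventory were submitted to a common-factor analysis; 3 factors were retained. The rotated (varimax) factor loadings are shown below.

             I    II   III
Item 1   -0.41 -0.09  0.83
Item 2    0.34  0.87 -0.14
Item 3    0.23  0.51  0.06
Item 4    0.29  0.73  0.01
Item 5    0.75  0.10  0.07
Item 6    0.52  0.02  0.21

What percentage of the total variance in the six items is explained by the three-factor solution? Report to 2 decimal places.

59.72%

SS loadings by factor: 1.2536, 1.5684, 0.7612; total = 3.5832.
Total variance with 6 standardized items is 6, so the solution explains 3.5832/6 = 0.5972 = 59.72%.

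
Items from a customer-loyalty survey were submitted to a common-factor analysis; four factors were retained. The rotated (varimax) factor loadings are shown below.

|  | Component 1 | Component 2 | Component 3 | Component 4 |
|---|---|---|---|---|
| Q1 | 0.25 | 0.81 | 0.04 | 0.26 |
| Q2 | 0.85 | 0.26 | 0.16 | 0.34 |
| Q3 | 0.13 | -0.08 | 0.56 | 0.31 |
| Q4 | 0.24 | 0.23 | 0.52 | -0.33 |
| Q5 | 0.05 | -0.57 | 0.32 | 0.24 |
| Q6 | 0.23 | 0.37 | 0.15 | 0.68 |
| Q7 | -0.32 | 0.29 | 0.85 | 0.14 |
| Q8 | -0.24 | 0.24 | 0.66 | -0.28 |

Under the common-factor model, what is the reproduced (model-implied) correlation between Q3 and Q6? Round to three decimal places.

0.295

r̂ = Σ λ_i·λ_j across factors = (0.13)(0.23) + (-0.08)(0.37) + (0.56)(0.15) + (0.31)(0.68)
  = +0.0299 -0.0296 +0.0840 +0.2108 = 0.2951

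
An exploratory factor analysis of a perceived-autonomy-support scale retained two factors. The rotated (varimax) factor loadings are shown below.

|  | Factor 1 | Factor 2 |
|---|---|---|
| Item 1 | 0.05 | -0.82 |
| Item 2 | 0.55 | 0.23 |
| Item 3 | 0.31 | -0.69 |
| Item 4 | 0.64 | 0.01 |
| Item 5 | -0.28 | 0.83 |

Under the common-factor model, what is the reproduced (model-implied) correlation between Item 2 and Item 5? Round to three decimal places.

0.037

r̂ = Σ λ_i·λ_j across factors = (0.55)(-0.28) + (0.23)(0.83)
  = -0.1540 +0.1909 = 0.0369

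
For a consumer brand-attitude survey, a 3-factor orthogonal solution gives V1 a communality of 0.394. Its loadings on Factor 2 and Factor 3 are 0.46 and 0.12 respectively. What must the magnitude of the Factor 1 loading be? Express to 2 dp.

0.41

Under orthogonal rotation h² = Σλ², so λ_Factor 1² = h² − (0.2260) = 0.394 − 0.2260 = 0.1680.
|λ| = √0.1680 = 0.4099.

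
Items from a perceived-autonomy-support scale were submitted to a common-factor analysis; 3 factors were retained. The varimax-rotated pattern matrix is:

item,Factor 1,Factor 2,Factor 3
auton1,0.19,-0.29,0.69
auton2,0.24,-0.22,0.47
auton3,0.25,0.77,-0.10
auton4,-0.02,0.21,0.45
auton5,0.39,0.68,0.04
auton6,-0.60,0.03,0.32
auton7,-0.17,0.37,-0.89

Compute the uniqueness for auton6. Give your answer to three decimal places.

h² = (-0.60)² + 0.03² + 0.32² = 0.3600 + 0.0009 + 0.1024 = 0.4633
Uniqueness u² = 1 − h² = 1 − 0.4633 = 0.5367

0.537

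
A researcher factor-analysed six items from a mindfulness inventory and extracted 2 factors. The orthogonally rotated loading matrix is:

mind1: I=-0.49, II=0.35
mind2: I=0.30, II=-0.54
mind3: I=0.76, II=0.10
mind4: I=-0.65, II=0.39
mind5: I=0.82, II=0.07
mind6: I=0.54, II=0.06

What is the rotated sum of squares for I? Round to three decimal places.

SS loadings for I = (-0.49)² + 0.30² + 0.76² + (-0.65)² + 0.82² + 0.54² = 0.2401 + 0.0900 + 0.5776 + 0.4225 + 0.6724 + 0.2916 = 2.2942

2.294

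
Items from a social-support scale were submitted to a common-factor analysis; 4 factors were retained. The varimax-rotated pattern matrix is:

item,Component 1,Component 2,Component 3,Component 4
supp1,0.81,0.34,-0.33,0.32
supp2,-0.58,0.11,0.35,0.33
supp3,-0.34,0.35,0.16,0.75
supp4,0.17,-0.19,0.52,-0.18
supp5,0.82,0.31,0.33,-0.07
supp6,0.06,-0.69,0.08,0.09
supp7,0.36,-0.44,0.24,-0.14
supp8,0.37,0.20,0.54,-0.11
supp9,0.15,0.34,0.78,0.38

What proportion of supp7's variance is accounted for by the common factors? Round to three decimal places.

h² = 0.36² + (-0.44)² + 0.24² + (-0.14)² = 0.1296 + 0.1936 + 0.0576 + 0.0196 = 0.4004

0.400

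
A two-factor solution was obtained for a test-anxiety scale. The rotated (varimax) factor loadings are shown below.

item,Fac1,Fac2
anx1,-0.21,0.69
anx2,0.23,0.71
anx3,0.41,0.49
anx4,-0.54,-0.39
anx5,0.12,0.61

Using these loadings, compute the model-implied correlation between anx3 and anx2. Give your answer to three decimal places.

r̂ = Σ λ_i·λ_j across factors = (0.41)(0.23) + (0.49)(0.71)
  = +0.0943 +0.3479 = 0.4422

0.442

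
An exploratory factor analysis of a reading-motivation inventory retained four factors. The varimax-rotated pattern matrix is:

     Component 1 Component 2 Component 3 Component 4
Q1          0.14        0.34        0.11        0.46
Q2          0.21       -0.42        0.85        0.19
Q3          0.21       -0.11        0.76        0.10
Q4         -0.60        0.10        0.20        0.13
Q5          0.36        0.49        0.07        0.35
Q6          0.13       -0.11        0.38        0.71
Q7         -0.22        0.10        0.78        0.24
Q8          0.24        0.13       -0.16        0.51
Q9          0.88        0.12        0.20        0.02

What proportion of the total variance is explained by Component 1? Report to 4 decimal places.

0.1661

SS loadings for Component 1 = 0.14² + 0.21² + 0.21² + (-0.60)² + 0.36² + 0.13² + (-0.22)² + 0.24² + 0.88² = 1.4947
Proportion of variance = 1.4947 / 9 = 0.1661.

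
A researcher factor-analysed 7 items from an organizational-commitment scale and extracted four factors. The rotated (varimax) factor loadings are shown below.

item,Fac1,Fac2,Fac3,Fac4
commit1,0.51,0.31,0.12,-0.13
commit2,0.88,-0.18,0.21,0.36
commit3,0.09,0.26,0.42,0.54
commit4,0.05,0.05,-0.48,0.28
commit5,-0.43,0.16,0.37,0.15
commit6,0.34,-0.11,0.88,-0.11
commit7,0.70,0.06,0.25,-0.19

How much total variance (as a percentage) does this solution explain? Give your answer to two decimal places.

58.60%

Communalities: 0.3875, 0.9805, 0.5437, 0.3138, 0.3699, 0.9142, 0.5922; Σh² = 4.1018.
Total variance with 7 standardized items is 7, so the solution explains 4.1018/7 = 0.5860 = 58.60%.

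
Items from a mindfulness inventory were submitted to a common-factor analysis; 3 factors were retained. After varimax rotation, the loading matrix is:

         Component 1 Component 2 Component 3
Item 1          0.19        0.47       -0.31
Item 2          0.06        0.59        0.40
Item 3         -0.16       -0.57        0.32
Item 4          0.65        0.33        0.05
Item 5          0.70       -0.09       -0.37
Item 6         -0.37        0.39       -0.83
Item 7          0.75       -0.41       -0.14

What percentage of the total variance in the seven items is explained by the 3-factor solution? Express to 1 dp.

60.2%

Communalities: 0.3531, 0.5117, 0.4529, 0.5339, 0.6350, 0.9779, 0.7502; Σh² = 4.2147.
Total variance with 7 standardized items is 7, so the solution explains 4.2147/7 = 0.6021 = 60.21%.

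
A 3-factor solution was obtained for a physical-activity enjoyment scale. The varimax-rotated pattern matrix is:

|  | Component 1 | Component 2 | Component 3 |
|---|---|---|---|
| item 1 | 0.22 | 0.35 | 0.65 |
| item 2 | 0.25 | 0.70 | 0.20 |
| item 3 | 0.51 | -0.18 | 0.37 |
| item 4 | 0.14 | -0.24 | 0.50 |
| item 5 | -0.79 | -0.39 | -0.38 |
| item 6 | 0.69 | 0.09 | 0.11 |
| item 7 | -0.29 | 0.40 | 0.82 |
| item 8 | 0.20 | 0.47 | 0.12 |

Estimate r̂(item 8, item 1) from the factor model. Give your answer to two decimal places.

r̂ = Σ λ_i·λ_j across factors = (0.20)(0.22) + (0.47)(0.35) + (0.12)(0.65)
  = +0.0440 +0.1645 +0.0780 = 0.2865

0.29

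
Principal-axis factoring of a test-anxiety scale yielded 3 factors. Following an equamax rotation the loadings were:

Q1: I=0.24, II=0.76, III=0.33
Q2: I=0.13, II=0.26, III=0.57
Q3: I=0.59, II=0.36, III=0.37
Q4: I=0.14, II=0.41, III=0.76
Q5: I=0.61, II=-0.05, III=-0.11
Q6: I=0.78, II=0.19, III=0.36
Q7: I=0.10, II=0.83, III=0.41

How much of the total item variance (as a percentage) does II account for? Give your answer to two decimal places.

23.86%

SS loadings for II = 0.76² + 0.26² + 0.36² + 0.41² + (-0.05)² + 0.19² + 0.83² = 1.6704
With 7 standardized items, total variance = 7. Proportion = 1.6704/7 = 0.2386 → 23.86%.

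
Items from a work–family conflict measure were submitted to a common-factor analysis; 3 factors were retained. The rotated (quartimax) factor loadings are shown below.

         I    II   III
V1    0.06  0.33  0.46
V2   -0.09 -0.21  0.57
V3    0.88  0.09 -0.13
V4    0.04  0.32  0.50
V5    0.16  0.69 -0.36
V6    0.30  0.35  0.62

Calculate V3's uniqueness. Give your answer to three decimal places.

h² = 0.88² + 0.09² + (-0.13)² = 0.7744 + 0.0081 + 0.0169 = 0.7994
Uniqueness u² = 1 − h² = 1 − 0.7994 = 0.2006

0.201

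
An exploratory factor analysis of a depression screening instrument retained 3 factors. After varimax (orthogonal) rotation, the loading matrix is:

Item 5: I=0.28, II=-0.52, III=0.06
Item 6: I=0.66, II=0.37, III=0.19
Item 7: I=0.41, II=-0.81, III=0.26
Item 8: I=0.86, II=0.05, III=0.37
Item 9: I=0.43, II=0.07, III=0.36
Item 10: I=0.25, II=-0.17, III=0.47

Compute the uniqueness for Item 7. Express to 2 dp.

0.11

h² = 0.41² + (-0.81)² + 0.26² = 0.1681 + 0.6561 + 0.0676 = 0.8918
Uniqueness u² = 1 − h² = 1 − 0.8918 = 0.1082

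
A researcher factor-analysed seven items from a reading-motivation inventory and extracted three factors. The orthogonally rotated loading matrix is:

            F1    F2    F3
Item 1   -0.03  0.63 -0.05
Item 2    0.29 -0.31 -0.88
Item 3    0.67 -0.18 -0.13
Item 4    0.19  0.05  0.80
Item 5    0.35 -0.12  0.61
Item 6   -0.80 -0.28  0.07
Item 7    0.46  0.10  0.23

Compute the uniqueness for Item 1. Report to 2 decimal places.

0.60

h² = (-0.03)² + 0.63² + (-0.05)² = 0.0009 + 0.3969 + 0.0025 = 0.4003
Uniqueness u² = 1 − h² = 1 − 0.4003 = 0.5997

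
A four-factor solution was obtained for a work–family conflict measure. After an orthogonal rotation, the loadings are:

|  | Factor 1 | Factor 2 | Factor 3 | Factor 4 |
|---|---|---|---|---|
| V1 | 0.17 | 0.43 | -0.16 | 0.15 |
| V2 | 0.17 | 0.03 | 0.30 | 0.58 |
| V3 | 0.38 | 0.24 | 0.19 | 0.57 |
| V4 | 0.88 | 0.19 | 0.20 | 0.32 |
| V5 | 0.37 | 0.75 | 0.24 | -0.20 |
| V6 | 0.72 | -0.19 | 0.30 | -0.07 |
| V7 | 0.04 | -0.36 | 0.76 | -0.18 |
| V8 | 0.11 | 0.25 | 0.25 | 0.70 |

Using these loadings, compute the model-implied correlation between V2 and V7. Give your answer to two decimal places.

r̂ = Σ λ_i·λ_j across factors = (0.17)(0.04) + (0.03)(-0.36) + (0.30)(0.76) + (0.58)(-0.18)
  = +0.0068 -0.0108 +0.2280 -0.1044 = 0.1196

0.12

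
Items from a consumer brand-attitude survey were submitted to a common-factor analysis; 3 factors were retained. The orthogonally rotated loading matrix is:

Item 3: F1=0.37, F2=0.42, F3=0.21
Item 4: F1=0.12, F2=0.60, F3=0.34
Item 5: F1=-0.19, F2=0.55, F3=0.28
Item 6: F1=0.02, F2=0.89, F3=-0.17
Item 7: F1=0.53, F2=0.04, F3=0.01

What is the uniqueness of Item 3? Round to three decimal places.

h² = 0.37² + 0.42² + 0.21² = 0.1369 + 0.1764 + 0.0441 = 0.3574
Uniqueness u² = 1 − h² = 1 − 0.3574 = 0.6426

0.643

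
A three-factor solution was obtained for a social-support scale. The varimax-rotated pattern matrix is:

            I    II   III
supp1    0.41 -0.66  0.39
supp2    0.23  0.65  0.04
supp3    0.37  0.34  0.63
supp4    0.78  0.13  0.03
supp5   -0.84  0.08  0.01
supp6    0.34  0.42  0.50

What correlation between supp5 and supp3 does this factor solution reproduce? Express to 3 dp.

-0.277

r̂ = Σ λ_i·λ_j across factors = (-0.84)(0.37) + (0.08)(0.34) + (0.01)(0.63)
  = -0.3108 +0.0272 +0.0063 = -0.2773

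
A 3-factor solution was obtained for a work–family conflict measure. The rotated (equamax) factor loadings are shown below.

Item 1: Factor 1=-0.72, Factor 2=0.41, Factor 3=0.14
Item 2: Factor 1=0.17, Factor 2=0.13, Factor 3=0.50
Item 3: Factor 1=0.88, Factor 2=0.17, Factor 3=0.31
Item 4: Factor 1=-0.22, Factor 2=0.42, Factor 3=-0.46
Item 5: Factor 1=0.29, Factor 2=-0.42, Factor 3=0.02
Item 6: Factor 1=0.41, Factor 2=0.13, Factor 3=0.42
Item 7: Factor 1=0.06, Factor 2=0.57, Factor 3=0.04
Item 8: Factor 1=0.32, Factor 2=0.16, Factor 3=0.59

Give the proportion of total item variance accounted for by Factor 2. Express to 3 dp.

0.117

SS loadings for Factor 2 = 0.41² + 0.13² + 0.17² + 0.42² + (-0.42)² + 0.13² + 0.57² + 0.16² = 0.9341
Proportion of variance = 0.9341 / 8 = 0.1168.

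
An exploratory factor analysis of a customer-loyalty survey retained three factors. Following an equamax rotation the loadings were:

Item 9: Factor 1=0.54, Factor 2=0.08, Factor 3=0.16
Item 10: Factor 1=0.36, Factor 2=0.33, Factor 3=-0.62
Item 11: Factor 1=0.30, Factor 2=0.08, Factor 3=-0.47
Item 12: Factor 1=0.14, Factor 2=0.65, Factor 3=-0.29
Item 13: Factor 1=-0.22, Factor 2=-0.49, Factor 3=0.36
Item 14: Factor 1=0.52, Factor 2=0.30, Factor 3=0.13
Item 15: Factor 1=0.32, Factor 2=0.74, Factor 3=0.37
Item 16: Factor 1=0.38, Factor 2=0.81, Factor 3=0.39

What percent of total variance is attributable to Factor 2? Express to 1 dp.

SS loadings for Factor 2 = 0.08² + 0.33² + 0.08² + 0.65² + (-0.49)² + 0.30² + 0.74² + 0.81² = 2.0780
With 8 standardized items, total variance = 8. Proportion = 2.0780/8 = 0.2598 → 25.98%.

26.0%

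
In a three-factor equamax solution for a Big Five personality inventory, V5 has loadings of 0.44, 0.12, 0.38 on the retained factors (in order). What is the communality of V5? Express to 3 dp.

h² = 0.44² + 0.12² + 0.38² = 0.1936 + 0.0144 + 0.1444 = 0.3524

0.352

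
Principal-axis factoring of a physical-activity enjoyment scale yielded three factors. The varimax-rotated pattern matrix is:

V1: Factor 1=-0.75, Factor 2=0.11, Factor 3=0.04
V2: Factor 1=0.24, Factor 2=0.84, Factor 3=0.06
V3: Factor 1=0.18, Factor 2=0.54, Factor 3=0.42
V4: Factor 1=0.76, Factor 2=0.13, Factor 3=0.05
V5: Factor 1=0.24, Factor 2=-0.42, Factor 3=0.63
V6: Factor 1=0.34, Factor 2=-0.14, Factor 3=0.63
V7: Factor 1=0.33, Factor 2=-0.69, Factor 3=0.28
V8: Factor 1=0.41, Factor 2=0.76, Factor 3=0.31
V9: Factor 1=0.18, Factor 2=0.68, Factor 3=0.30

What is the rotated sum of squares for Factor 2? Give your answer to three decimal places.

SS loadings for Factor 2 = 0.11² + 0.84² + 0.54² + 0.13² + (-0.42)² + (-0.14)² + (-0.69)² + 0.76² + 0.68² = 0.0121 + 0.7056 + 0.2916 + 0.0169 + 0.1764 + 0.0196 + 0.4761 + 0.5776 + 0.4624 = 2.7383

2.738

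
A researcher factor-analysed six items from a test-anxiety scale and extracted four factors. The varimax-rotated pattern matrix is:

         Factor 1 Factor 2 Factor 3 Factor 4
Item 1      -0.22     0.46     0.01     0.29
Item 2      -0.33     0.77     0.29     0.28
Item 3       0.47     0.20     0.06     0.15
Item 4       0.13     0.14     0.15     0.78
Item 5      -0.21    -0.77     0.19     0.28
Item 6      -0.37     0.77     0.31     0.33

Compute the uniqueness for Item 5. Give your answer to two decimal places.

0.25

h² = (-0.21)² + (-0.77)² + 0.19² + 0.28² = 0.0441 + 0.5929 + 0.0361 + 0.0784 = 0.7515
Uniqueness u² = 1 − h² = 1 − 0.7515 = 0.2485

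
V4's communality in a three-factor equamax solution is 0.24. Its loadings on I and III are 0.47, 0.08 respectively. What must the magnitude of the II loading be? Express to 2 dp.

Under orthogonal rotation h² = Σλ², so λ_II² = h² − (0.2273) = 0.24 − 0.2273 = 0.0127.
|λ| = √0.0127 = 0.1127.

0.11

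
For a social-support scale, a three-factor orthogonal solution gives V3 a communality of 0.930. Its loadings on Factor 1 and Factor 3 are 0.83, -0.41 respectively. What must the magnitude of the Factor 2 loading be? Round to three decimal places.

0.270

Under orthogonal rotation h² = Σλ², so λ_Factor 2² = h² − (0.8570) = 0.930 − 0.8570 = 0.0730.
|λ| = √0.0730 = 0.2702.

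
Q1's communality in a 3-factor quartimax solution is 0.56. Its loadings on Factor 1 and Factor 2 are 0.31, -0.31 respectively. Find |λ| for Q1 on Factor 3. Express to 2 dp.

Under orthogonal rotation h² = Σλ², so λ_Factor 3² = h² − (0.1922) = 0.56 − 0.1922 = 0.3678.
|λ| = √0.3678 = 0.6065.

0.61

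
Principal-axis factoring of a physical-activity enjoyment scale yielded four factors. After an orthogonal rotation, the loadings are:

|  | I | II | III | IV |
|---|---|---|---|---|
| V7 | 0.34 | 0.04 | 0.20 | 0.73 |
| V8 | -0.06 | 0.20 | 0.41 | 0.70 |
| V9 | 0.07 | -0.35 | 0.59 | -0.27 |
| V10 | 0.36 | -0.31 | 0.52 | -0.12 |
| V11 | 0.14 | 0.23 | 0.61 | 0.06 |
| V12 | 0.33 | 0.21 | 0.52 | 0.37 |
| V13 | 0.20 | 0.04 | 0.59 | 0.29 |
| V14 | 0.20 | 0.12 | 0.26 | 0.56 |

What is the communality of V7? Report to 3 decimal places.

0.690

h² = 0.34² + 0.04² + 0.20² + 0.73² = 0.1156 + 0.0016 + 0.0400 + 0.5329 = 0.6901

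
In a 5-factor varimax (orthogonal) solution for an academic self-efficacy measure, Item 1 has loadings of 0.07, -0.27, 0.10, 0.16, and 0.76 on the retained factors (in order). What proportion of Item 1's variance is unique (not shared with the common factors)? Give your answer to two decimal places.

0.31

h² = 0.07² + (-0.27)² + 0.10² + 0.16² + 0.76² = 0.0049 + 0.0729 + 0.0100 + 0.0256 + 0.5776 = 0.6910
Uniqueness u² = 1 − h² = 1 − 0.6910 = 0.3090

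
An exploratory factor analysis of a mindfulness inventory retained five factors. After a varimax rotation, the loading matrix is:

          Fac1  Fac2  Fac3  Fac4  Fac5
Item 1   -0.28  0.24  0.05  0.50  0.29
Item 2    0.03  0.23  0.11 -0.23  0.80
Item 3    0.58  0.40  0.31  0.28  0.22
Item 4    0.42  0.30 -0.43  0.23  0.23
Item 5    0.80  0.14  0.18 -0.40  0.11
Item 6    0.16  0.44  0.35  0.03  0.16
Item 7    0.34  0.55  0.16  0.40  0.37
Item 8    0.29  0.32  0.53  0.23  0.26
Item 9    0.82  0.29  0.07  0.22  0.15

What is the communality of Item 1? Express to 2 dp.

h² = (-0.28)² + 0.24² + 0.05² + 0.50² + 0.29² = 0.0784 + 0.0576 + 0.0025 + 0.2500 + 0.0841 = 0.4726

0.47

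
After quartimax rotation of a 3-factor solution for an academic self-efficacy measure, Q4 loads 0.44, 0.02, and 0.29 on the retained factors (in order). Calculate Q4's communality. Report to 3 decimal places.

0.278

h² = 0.44² + 0.02² + 0.29² = 0.1936 + 0.0004 + 0.0841 = 0.2781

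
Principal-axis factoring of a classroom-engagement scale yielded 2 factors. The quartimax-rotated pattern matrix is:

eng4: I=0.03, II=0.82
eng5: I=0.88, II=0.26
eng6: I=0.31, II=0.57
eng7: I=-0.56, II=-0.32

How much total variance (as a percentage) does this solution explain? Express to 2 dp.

SS loadings by factor: 1.1850, 1.1673; total = 2.3523.
Total variance with 4 standardized items is 4, so the solution explains 2.3523/4 = 0.5881 = 58.81%.

58.81%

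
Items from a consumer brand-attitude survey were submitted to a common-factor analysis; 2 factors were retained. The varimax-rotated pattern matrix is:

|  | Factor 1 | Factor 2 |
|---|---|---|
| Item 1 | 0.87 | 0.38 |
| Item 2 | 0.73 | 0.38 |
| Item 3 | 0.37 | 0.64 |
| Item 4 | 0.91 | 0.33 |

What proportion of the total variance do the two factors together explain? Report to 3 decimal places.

0.766

SS loadings by factor: 2.2548, 0.8073; total = 3.0621.
Total variance with 4 standardized items is 4, so the solution explains 3.0621/4 = 0.7655.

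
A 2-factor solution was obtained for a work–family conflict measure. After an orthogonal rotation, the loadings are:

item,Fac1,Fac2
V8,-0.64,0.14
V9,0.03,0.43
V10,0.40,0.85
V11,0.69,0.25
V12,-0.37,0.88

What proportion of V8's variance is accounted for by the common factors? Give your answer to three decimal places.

0.429

h² = (-0.64)² + 0.14² = 0.4096 + 0.0196 = 0.4292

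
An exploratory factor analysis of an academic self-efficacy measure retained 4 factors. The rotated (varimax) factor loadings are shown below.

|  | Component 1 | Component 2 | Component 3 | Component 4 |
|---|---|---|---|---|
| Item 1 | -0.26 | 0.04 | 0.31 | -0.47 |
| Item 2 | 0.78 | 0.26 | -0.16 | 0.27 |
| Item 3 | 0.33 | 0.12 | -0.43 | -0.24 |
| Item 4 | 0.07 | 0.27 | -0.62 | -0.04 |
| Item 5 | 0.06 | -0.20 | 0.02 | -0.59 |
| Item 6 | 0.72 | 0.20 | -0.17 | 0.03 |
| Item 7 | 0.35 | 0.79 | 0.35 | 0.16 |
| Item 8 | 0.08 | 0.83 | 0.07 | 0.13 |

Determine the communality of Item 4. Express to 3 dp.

0.464

h² = 0.07² + 0.27² + (-0.62)² + (-0.04)² = 0.0049 + 0.0729 + 0.3844 + 0.0016 = 0.4638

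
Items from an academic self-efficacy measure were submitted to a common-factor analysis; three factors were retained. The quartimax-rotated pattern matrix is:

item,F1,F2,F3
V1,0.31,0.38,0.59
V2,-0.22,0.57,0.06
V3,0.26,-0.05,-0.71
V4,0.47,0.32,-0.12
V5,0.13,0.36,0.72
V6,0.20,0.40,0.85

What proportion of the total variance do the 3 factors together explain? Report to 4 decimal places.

SS loadings by factor: 0.4899, 0.8638, 2.1111; total = 3.4648.
Total variance with 6 standardized items is 6, so the solution explains 3.4648/6 = 0.5775.

0.5775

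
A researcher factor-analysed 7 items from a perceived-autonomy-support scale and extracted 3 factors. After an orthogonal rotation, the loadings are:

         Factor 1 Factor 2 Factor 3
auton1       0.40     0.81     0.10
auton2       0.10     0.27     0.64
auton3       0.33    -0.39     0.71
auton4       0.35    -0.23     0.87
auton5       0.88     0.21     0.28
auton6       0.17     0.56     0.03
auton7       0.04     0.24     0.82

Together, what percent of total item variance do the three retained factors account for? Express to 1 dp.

SS loadings by factor: 1.2063, 1.3493, 2.4323; total = 4.9879.
Total variance with 7 standardized items is 7, so the solution explains 4.9879/7 = 0.7126 = 71.26%.

71.3%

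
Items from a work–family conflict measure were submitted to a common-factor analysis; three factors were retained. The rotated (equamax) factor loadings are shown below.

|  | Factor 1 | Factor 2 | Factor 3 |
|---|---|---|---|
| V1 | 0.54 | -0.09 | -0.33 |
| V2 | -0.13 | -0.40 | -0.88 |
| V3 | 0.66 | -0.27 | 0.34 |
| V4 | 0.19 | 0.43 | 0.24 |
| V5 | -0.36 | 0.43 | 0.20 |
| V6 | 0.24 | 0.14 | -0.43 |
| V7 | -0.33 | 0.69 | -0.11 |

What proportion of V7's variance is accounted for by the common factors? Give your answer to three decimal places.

h² = (-0.33)² + 0.69² + (-0.11)² = 0.1089 + 0.4761 + 0.0121 = 0.5971

0.597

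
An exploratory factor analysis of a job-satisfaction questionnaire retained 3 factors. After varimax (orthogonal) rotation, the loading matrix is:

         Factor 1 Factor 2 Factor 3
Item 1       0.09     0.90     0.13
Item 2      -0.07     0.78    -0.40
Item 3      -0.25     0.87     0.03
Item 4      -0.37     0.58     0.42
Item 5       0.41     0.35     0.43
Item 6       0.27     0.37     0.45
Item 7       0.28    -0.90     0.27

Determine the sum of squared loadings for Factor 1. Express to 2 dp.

0.53

SS loadings for Factor 1 = 0.09² + (-0.07)² + (-0.25)² + (-0.37)² + 0.41² + 0.27² + 0.28² = 0.0081 + 0.0049 + 0.0625 + 0.1369 + 0.1681 + 0.0729 + 0.0784 = 0.5318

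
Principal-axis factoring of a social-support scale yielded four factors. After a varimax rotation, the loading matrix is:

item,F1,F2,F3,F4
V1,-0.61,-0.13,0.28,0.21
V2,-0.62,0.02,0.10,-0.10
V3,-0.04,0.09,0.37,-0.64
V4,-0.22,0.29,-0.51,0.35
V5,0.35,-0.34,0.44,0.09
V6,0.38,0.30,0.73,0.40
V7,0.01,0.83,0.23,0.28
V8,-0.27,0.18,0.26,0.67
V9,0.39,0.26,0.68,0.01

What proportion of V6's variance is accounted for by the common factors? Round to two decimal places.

h² = 0.38² + 0.30² + 0.73² + 0.40² = 0.1444 + 0.0900 + 0.5329 + 0.1600 = 0.9273

0.93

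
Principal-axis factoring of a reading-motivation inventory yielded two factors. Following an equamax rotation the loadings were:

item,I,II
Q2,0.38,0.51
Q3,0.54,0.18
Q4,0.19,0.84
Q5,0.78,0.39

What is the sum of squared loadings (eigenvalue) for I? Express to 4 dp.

SS loadings for I = 0.38² + 0.54² + 0.19² + 0.78² = 0.1444 + 0.2916 + 0.0361 + 0.6084 = 1.0805

1.0805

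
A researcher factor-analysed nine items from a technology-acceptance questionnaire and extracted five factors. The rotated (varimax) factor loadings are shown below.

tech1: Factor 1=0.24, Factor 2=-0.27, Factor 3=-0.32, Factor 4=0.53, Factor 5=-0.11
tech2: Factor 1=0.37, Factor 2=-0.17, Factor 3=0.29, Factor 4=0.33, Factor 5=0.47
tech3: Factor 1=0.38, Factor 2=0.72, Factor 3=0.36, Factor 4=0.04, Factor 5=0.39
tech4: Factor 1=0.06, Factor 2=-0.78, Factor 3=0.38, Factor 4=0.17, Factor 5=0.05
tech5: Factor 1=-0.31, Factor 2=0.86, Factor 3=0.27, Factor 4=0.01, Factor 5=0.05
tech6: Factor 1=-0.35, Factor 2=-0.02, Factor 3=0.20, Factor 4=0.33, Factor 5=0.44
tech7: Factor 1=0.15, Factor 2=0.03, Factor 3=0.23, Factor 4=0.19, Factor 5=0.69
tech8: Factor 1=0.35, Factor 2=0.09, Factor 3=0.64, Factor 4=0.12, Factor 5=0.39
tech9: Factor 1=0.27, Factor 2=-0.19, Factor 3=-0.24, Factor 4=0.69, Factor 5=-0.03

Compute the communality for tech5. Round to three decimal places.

0.911

h² = (-0.31)² + 0.86² + 0.27² + 0.01² + 0.05² = 0.0961 + 0.7396 + 0.0729 + 0.0001 + 0.0025 = 0.9112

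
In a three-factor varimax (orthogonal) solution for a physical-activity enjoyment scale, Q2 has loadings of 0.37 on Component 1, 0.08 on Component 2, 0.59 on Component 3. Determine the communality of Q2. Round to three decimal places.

0.491

h² = 0.37² + 0.08² + 0.59² = 0.1369 + 0.0064 + 0.3481 = 0.4914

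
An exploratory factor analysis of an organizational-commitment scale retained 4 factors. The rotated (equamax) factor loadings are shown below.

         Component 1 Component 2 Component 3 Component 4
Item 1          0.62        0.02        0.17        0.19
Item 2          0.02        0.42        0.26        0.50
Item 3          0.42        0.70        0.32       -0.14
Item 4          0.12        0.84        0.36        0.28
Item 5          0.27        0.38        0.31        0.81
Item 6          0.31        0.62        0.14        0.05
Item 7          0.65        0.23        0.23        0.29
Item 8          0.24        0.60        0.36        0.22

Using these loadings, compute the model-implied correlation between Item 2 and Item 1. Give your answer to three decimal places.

r̂ = Σ λ_i·λ_j across factors = (0.02)(0.62) + (0.42)(0.02) + (0.26)(0.17) + (0.50)(0.19)
  = +0.0124 +0.0084 +0.0442 +0.0950 = 0.1600

0.160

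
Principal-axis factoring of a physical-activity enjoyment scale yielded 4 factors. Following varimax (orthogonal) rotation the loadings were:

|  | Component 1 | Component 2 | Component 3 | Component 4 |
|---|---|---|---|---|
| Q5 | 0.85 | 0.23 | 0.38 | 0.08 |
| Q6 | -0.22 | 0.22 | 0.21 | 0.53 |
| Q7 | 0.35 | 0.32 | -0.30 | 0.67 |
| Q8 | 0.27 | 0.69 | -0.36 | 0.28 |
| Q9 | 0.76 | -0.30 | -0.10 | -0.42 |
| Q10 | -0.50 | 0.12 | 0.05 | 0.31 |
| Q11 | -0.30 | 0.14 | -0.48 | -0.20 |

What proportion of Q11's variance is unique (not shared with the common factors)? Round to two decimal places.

h² = (-0.30)² + 0.14² + (-0.48)² + (-0.20)² = 0.0900 + 0.0196 + 0.2304 + 0.0400 = 0.3800
Uniqueness u² = 1 − h² = 1 − 0.3800 = 0.6200

0.62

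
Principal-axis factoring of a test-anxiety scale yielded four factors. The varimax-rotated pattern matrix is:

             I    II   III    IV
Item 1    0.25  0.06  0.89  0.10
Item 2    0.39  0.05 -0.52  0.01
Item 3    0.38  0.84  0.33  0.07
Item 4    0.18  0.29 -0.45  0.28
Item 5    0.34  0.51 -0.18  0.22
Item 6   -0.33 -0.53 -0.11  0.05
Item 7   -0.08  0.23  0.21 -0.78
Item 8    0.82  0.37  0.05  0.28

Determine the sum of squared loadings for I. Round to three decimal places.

SS loadings for I = 0.25² + 0.39² + 0.38² + 0.18² + 0.34² + (-0.33)² + (-0.08)² + 0.82² = 0.0625 + 0.1521 + 0.1444 + 0.0324 + 0.1156 + 0.1089 + 0.0064 + 0.6724 = 1.2947

1.295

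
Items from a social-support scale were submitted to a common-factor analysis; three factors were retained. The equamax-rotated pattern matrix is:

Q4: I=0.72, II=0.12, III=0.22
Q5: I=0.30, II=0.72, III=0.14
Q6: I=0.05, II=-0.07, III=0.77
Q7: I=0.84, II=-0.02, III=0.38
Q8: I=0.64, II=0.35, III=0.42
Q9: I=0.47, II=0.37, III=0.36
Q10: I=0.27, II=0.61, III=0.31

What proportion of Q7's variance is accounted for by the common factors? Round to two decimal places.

0.85

h² = 0.84² + (-0.02)² + 0.38² = 0.7056 + 0.0004 + 0.1444 = 0.8504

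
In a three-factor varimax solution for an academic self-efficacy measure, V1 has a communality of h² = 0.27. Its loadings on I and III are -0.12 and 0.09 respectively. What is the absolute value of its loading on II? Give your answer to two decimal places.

Under orthogonal rotation h² = Σλ², so λ_II² = h² − (0.0225) = 0.27 − 0.0225 = 0.2475.
|λ| = √0.2475 = 0.4975.

0.50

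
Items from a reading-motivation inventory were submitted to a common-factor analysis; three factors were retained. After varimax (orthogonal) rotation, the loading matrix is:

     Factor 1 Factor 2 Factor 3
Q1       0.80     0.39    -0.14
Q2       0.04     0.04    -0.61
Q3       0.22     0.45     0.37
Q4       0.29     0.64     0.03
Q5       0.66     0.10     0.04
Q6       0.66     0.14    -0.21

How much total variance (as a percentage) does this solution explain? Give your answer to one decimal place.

Communalities: 0.8117, 0.3753, 0.3878, 0.4946, 0.4472, 0.4993; Σh² = 3.0159.
Total variance with 6 standardized items is 6, so the solution explains 3.0159/6 = 0.5027 = 50.27%.

50.3%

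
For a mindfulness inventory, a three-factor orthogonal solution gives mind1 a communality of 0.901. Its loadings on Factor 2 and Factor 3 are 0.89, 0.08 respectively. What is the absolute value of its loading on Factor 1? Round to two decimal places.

Under orthogonal rotation h² = Σλ², so λ_Factor 1² = h² − (0.7985) = 0.901 − 0.7985 = 0.1025.
|λ| = √0.1025 = 0.3202.

0.32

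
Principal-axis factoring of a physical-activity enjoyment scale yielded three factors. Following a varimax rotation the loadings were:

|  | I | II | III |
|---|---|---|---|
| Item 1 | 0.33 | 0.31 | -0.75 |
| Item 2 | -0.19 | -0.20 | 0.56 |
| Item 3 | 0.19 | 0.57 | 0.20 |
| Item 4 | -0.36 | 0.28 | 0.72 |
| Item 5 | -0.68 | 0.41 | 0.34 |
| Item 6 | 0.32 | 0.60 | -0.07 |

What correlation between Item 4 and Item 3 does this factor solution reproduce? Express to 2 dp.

r̂ = Σ λ_i·λ_j across factors = (-0.36)(0.19) + (0.28)(0.57) + (0.72)(0.20)
  = -0.0684 +0.1596 +0.1440 = 0.2352

0.24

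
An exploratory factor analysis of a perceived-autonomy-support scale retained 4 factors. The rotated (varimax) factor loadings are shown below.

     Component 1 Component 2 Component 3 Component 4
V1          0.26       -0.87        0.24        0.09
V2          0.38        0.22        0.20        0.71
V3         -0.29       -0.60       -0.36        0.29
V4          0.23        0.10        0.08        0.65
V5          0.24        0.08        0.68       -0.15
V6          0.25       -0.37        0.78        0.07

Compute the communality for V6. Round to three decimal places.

0.813

h² = 0.25² + (-0.37)² + 0.78² + 0.07² = 0.0625 + 0.1369 + 0.6084 + 0.0049 = 0.8127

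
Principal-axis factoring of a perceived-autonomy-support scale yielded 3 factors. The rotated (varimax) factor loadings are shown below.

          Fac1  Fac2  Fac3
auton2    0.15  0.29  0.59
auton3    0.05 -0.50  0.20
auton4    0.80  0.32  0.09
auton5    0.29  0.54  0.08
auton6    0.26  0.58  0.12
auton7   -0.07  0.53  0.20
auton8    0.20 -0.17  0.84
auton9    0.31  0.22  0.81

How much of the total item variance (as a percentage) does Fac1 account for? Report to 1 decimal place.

SS loadings for Fac1 = 0.15² + 0.05² + 0.80² + 0.29² + 0.26² + (-0.07)² + 0.20² + 0.31² = 0.9577
With 8 standardized items, total variance = 8. Proportion = 0.9577/8 = 0.1197 → 11.97%.

12.0%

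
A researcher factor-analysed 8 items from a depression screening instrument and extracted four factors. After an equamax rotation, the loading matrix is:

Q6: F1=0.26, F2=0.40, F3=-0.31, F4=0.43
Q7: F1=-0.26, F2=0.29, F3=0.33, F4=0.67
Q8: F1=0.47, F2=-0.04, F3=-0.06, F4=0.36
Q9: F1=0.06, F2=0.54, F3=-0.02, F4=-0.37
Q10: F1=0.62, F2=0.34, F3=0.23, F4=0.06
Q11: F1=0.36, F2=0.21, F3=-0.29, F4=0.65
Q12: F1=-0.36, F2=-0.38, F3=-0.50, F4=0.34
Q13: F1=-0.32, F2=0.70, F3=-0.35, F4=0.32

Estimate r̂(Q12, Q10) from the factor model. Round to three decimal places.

-0.447

r̂ = Σ λ_i·λ_j across factors = (-0.36)(0.62) + (-0.38)(0.34) + (-0.50)(0.23) + (0.34)(0.06)
  = -0.2232 -0.1292 -0.1150 +0.0204 = -0.4470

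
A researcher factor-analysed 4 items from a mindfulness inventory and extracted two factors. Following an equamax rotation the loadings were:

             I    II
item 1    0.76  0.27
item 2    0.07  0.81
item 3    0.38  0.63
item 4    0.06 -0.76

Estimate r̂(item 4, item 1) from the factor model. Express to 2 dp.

-0.16

r̂ = Σ λ_i·λ_j across factors = (0.06)(0.76) + (-0.76)(0.27)
  = +0.0456 -0.2052 = -0.1596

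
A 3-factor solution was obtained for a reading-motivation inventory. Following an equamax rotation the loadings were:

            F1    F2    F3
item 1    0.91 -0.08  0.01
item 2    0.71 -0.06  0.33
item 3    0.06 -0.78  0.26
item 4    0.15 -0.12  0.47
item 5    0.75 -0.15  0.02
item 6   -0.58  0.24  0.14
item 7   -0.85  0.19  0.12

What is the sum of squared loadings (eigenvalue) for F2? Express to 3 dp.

SS loadings for F2 = (-0.08)² + (-0.06)² + (-0.78)² + (-0.12)² + (-0.15)² + 0.24² + 0.19² = 0.0064 + 0.0036 + 0.6084 + 0.0144 + 0.0225 + 0.0576 + 0.0361 = 0.7490

0.749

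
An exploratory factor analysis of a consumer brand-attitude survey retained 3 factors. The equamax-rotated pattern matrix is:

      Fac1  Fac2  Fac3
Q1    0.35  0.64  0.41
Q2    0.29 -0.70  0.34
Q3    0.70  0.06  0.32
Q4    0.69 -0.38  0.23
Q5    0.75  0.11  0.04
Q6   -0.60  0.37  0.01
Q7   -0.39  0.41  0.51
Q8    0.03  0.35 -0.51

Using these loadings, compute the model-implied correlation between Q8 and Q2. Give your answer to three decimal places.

r̂ = Σ λ_i·λ_j across factors = (0.03)(0.29) + (0.35)(-0.70) + (-0.51)(0.34)
  = +0.0087 -0.2450 -0.1734 = -0.4097

-0.410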